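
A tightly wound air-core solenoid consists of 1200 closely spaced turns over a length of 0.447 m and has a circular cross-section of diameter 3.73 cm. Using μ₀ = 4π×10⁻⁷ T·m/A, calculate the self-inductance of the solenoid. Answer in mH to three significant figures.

A = π(d/2)² = π(1.865×10^-2 m)² = 1.093×10^-3 m².
For a long solenoid, L = μ₀N²A/ℓ.
L = (4π×10⁻⁷)(1200)²(1.093×10^-3)/(0.447 m) = 4.424×10^-3 H.

L ≈ 4.42 mH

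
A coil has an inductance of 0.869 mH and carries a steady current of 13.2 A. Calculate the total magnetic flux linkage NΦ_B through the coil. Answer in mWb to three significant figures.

From L = NΦ_B/I, the flux linkage is NΦ_B = LI.
NΦ_B = (8.690×10^-4 H)(13.2 A) = 1.147×10^-2 Wb.

NΦ_B ≈ 11.5 mWb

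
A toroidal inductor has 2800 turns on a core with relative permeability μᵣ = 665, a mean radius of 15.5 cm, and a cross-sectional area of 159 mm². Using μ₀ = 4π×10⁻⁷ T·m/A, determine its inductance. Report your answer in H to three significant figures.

For a thin toroid, L = μ₀μᵣN²A/(2πR).
L = (4π×10⁻⁷)(665)(2800)²(1.590×10^-4) / (2π×0.155 m) = 1.07 H.

L ≈ 1.07 H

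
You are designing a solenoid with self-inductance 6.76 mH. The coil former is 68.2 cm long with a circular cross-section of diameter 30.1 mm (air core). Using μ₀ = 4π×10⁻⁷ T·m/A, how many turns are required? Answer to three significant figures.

N ≈ 2270 turns

A = π(d/2)² = π(1.505×10^-2 m)² = 7.116×10^-4 m².
From L = μ₀N²A/ℓ, N = √(Lℓ / (μ₀A)).
N = √[(6.760×10^-3)(0.682) / ((4π×10⁻⁷)×7.116×10^-4)] = √(5.156×10^6) ≈ 2270.6.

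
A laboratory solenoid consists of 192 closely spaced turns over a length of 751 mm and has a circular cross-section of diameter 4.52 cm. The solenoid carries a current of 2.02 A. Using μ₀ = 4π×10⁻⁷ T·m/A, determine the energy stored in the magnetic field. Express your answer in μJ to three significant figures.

A = π(d/2)² = π(2.260×10^-2 m)² = 1.6046×10^-3 m².
L = μ₀N²A/ℓ = (4π×10⁻⁷)(192)²(1.6046×10^-3)/(0.751) = 9.898×10^-5 H.
U = ½LI² = ½(9.898×10^-5)(2.02)² = 2.019×10^-4 J.

U ≈ 202 μJ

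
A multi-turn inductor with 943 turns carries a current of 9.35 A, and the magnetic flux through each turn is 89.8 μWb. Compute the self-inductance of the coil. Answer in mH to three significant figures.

Self-inductance is defined by L = NΦ_B/I (flux linkage over current).
L = (943)(8.980×10^-5 Wb)/(9.35 A) = 9.057×10^-3 H.

L ≈ 9.06 mH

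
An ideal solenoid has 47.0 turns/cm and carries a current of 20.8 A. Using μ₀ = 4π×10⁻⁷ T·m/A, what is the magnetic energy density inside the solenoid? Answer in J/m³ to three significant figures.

B = μ₀nI = (4π×10⁻⁷)(4.700×10^3)(20.8) = 0.1228 T.
u = B²/(2μ₀) = (0.1228)²/(2×4π×10⁻⁷) = 6.0049×10^3 J/m³.

u ≈ 6000 J/m³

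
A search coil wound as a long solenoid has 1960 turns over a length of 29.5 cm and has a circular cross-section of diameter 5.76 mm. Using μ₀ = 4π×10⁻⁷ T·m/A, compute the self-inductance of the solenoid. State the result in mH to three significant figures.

L ≈ 0.426 mH

A = π(d/2)² = π(2.880×10^-3 m)² = 2.606×10^-5 m².
For a long solenoid, L = μ₀N²A/ℓ.
L = (4π×10⁻⁷)(1960)²(2.606×10^-5)/(0.295 m) = 4.264×10^-4 H.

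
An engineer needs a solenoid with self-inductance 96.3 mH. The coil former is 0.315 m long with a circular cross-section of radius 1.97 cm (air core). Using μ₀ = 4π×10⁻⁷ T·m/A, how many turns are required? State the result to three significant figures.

N ≈ 4450 turns

A = πr² = π(1.970×10^-2 m)² = 1.219×10^-3 m².
From L = μ₀N²A/ℓ, N = √(Lℓ / (μ₀A)).
N = √[(9.630×10^-2)(0.315) / ((4π×10⁻⁷)×1.219×10^-3)] = √(1.980×10^7) ≈ 4449.6.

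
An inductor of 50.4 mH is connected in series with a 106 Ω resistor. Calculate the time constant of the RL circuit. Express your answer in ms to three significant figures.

τ = L/R = (5.040×10^-2 H)/(106 Ω) = 4.7547×10^-4 s.

τ ≈ 0.475 ms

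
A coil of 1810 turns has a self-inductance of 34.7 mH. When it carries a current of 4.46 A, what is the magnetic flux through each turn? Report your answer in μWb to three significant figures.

From L = NΦ_B/I, the flux per turn is Φ_B = LI/N.
Φ_B = (3.470×10^-2 H)(4.46 A)/1810 = 8.550×10^-5 Wb.

Φ_B ≈ 85.5 μWb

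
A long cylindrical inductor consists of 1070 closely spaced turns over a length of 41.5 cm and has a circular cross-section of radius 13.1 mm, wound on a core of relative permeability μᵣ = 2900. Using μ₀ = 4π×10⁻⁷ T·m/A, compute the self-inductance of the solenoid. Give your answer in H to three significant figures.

A = πr² = π(1.310×10^-2 m)² = 5.391×10^-4 m².
For a long solenoid, L = μ₀μᵣN²A/ℓ.
L = (4π×10⁻⁷)(2900)(1070)²(5.391×10^-4)/(0.415 m) = 5.42 H.

L ≈ 5.42 H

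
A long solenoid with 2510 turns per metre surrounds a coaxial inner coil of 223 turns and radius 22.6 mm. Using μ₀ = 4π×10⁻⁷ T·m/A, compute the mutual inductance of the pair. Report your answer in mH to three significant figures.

The outer solenoid produces a uniform field B₁ = μ₀n₁I₁ across the inner coil,
so the flux linkage is N₂Φ = N₂B₁A₂ = μ₀n₁N₂A₂·I₁, giving M = μ₀n₁N₂A₂.
A₂ = πr² = π(2.260×10^-2 m)² = 1.6046×10^-3 m².
M = (4π×10⁻⁷)(2510)(223)(1.6046×10^-3) = 1.129×10^-3 H.

M ≈ 1.13 mH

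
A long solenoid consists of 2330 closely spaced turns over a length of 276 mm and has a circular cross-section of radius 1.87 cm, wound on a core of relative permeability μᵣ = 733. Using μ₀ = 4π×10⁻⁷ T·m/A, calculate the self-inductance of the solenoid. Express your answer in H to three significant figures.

A = πr² = π(1.870×10^-2 m)² = 1.099×10^-3 m².
For a long solenoid, L = μ₀μᵣN²A/ℓ.
L = (4π×10⁻⁷)(733)(2330)²(1.099×10^-3)/(0.276 m) = 19.9 H.

L ≈ 19.9 H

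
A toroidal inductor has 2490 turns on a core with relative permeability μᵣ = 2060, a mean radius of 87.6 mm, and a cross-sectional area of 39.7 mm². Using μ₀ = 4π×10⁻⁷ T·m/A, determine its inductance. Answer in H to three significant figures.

L ≈ 1.16 H

For a thin toroid, L = μ₀μᵣN²A/(2πR).
L = (4π×10⁻⁷)(2060)(2490)²(3.970×10^-5) / (2π×8.760×10^-2 m) = 1.158 H.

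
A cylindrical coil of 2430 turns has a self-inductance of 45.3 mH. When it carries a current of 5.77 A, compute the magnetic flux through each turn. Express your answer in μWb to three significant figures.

From L = NΦ_B/I, the flux per turn is Φ_B = LI/N.
Φ_B = (4.530×10^-2 H)(5.77 A)/2430 = 1.076×10^-4 Wb.

Φ_B ≈ 108 μWb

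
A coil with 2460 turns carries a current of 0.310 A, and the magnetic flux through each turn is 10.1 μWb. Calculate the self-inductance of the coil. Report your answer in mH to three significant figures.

L ≈ 80.1 mH

Self-inductance is defined by L = NΦ_B/I (flux linkage over current).
L = (2460)(1.010×10^-5 Wb)/(0.310 A) = 8.0148×10^-2 H.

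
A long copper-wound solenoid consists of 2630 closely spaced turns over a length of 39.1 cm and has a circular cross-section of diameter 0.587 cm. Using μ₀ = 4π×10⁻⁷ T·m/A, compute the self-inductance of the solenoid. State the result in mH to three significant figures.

A = π(d/2)² = π(2.935×10^-3 m)² = 2.706×10^-5 m².
For a long solenoid, L = μ₀N²A/ℓ.
L = (4π×10⁻⁷)(2630)²(2.706×10^-5)/(0.391 m) = 6.016×10^-4 H.

L ≈ 0.602 mH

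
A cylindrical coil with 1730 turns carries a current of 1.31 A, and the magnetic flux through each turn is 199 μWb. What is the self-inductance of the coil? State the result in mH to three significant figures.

L ≈ 263 mH

Self-inductance is defined by L = NΦ_B/I (flux linkage over current).
L = (1730)(1.990×10^-4 Wb)/(1.31 A) = 0.2628 H.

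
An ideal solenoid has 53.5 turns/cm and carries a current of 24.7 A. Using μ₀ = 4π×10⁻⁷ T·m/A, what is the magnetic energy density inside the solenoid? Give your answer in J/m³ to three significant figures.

u ≈ 11000 J/m³

B = μ₀nI = (4π×10⁻⁷)(5.350×10^3)(24.7) = 0.1661 T.
u = B²/(2μ₀) = (0.1661)²/(2×4π×10⁻⁷) = 1.097×10^4 J/m³.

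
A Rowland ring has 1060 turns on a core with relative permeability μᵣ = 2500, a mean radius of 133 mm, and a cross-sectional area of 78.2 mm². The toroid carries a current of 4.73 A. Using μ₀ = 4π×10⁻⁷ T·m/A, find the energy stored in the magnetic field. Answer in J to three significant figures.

L = μ₀μᵣN²A/(2πR) = (4π×10⁻⁷)(2500)(1060)²(7.820×10^-5)/(2π×0.133) = 0.3303 H.
U = ½LI² = ½(0.3303)(4.73)² = 3.695 J.

U ≈ 3.70 J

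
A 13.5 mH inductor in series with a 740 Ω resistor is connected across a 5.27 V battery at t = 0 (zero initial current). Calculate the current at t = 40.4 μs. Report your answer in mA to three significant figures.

τ = L/R = 1.350×10^-2/740 = 1.824×10^-5 s; final current I_∞ = ε/R = 5.27/740 = 7.122×10^-3 A.
I(t) = I_∞(1 − e^(−t/τ)) with t/τ = 2.215.
I = (7.122×10^-3)(1 − e^(−2.215)) = 6.344×10^-3 A.

I ≈ 6.34 mA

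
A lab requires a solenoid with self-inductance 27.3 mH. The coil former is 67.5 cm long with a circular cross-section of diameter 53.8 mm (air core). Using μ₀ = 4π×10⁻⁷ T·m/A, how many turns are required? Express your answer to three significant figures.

N ≈ 2540 turns

A = π(d/2)² = π(2.690×10^-2 m)² = 2.273×10^-3 m².
From L = μ₀N²A/ℓ, N = √(Lℓ / (μ₀A)).
N = √[(2.730×10^-2)(0.675) / ((4π×10⁻⁷)×2.273×10^-3)] = √(6.451×10^6) ≈ 2539.8.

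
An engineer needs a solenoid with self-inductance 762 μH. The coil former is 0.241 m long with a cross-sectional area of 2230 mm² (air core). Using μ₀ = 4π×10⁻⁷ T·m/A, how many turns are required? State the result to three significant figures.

N ≈ 256 turns

A = 2230 mm² = 2.230×10^-3 m².
From L = μ₀N²A/ℓ, N = √(Lℓ / (μ₀A)).
N = √[(7.620×10^-4)(0.241) / ((4π×10⁻⁷)×2.230×10^-3)] = √(6.553×10^4) ≈ 256.0.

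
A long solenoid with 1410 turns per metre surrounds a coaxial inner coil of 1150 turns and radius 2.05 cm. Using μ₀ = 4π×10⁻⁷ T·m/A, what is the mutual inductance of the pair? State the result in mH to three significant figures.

The outer solenoid produces a uniform field B₁ = μ₀n₁I₁ across the inner coil,
so the flux linkage is N₂Φ = N₂B₁A₂ = μ₀n₁N₂A₂·I₁, giving M = μ₀n₁N₂A₂.
A₂ = πr² = π(2.050×10^-2 m)² = 1.320×10^-3 m².
M = (4π×10⁻⁷)(1410)(1150)(1.320×10^-3) = 2.690×10^-3 H.

M ≈ 2.69 mH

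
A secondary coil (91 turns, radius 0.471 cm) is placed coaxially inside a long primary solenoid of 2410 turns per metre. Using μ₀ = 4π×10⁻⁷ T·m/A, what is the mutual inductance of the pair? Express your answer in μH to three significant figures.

M ≈ 19.2 μH

The outer solenoid produces a uniform field B₁ = μ₀n₁I₁ across the inner coil,
so the flux linkage is N₂Φ = N₂B₁A₂ = μ₀n₁N₂A₂·I₁, giving M = μ₀n₁N₂A₂.
A₂ = πr² = π(4.710×10^-3 m)² = 6.969×10^-5 m².
M = (4π×10⁻⁷)(2410)(91)(6.969×10^-5) = 1.921×10^-5 H.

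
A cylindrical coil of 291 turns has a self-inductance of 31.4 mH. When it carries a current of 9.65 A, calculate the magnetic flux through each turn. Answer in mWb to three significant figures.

Φ_B ≈ 1.04 mWb

From L = NΦ_B/I, the flux per turn is Φ_B = LI/N.
Φ_B = (3.140×10^-2 H)(9.65 A)/291 = 1.041×10^-3 Wb.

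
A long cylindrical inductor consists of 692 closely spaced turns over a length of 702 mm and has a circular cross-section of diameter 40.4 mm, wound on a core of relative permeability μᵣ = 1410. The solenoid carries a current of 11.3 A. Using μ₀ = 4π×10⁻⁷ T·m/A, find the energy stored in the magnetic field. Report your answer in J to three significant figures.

A = π(d/2)² = π(2.020×10^-2 m)² = 1.282×10^-3 m².
L = μ₀μᵣN²A/ℓ = (4π×10⁻⁷)(1410)(692)²(1.282×10^-3)/(0.702) = 1.549 H.
U = ½LI² = ½(1.549)(11.3)² = 98.92 J.

U ≈ 98.9 J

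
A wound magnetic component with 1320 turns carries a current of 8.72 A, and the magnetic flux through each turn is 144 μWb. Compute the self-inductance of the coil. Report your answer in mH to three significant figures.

L ≈ 21.8 mH

Self-inductance is defined by L = NΦ_B/I (flux linkage over current).
L = (1320)(1.440×10^-4 Wb)/(8.72 A) = 2.180×10^-2 H.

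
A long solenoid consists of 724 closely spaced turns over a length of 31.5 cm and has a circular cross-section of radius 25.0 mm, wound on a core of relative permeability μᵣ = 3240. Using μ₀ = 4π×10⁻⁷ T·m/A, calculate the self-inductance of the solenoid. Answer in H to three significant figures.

L ≈ 13.3 H

A = πr² = π(2.500×10^-2 m)² = 1.963×10^-3 m².
For a long solenoid, L = μ₀μᵣN²A/ℓ.
L = (4π×10⁻⁷)(3240)(724)²(1.963×10^-3)/(0.315 m) = 13.3 H.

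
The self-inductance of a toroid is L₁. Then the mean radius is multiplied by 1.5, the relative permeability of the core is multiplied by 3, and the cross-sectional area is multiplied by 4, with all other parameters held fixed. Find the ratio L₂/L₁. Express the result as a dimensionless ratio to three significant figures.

L₂/L₁ = 8.00

For a toroid, L ∝ μᵣN²A/R.
L₂/L₁ = (1.5)^-1 × (3) × (4) = 8.00.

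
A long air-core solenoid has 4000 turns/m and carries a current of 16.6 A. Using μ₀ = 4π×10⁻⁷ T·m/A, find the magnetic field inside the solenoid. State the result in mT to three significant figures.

Inside a long solenoid, B = μ₀nI.
B = (4π×10⁻⁷)(4.000×10^3 m⁻¹)(16.6 A) = 8.344×10^-2 T.

B ≈ 83.4 mT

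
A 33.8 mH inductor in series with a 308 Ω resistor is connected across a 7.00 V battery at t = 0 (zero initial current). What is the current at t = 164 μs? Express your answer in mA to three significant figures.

τ = L/R = 3.380×10^-2/308 = 1.097×10^-4 s; final current I_∞ = ε/R = 7.00/308 = 2.273×10^-2 A.
I(t) = I_∞(1 − e^(−t/τ)) with t/τ = 1.494.
I = (2.273×10^-2)(1 − e^(−1.494)) = 1.763×10^-2 A.

I ≈ 17.6 mA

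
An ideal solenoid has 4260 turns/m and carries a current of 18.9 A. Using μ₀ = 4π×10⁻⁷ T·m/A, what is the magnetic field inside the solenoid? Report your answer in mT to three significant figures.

B ≈ 101 mT

Inside a long solenoid, B = μ₀nI.
B = (4π×10⁻⁷)(4.260×10^3 m⁻¹)(18.9 A) = 0.1012 T.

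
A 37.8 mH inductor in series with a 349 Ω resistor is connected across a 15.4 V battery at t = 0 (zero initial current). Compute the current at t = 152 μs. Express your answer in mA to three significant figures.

τ = L/R = 3.780×10^-2/349 = 1.083×10^-4 s; final current I_∞ = ε/R = 15.4/349 = 4.413×10^-2 A.
I(t) = I_∞(1 − e^(−t/τ)) with t/τ = 1.403.
I = (4.413×10^-2)(1 − e^(−1.403)) = 3.328×10^-2 A.

I ≈ 33.3 mA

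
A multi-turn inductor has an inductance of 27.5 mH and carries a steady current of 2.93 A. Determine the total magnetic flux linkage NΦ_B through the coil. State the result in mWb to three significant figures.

NΦ_B ≈ 80.6 mWb

From L = NΦ_B/I, the flux linkage is NΦ_B = LI.
NΦ_B = (2.750×10^-2 H)(2.93 A) = 8.058×10^-2 Wb.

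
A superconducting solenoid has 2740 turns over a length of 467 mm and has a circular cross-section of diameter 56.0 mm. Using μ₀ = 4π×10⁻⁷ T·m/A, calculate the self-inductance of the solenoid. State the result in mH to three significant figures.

L ≈ 49.8 mH

A = π(d/2)² = π(2.800×10^-2 m)² = 2.463×10^-3 m².
For a long solenoid, L = μ₀N²A/ℓ.
L = (4π×10⁻⁷)(2740)²(2.463×10^-3)/(0.467 m) = 4.976×10^-2 H.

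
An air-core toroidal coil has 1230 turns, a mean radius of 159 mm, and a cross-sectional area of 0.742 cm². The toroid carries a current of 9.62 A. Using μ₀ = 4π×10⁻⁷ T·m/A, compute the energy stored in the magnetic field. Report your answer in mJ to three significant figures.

U ≈ 6.53 mJ

L = μ₀N²A/(2πR) = (4π×10⁻⁷)(1230)²(7.420×10^-5)/(2π×0.159) = 1.412×10^-4 H.
U = ½LI² = ½(1.412×10^-4)(9.62)² = 6.534×10^-3 J.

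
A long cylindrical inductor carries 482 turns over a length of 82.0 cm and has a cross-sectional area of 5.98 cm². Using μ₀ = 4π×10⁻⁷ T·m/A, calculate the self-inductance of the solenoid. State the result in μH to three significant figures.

L ≈ 213 μH

A = 5.98 cm² = 5.980×10^-4 m².
For a long solenoid, L = μ₀N²A/ℓ.
L = (4π×10⁻⁷)(482)²(5.980×10^-4)/(0.82 m) = 2.129×10^-4 H.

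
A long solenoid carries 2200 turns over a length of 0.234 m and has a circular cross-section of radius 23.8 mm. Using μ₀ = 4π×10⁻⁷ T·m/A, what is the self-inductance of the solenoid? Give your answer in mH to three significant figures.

A = πr² = π(2.380×10^-2 m)² = 1.780×10^-3 m².
For a long solenoid, L = μ₀N²A/ℓ.
L = (4π×10⁻⁷)(2200)²(1.780×10^-3)/(0.234 m) = 4.625×10^-2 H.

L ≈ 46.3 mH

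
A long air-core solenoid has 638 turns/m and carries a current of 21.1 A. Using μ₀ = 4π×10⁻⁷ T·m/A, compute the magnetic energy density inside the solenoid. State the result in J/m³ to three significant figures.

u ≈ 114 J/m³

B = μ₀nI = (4π×10⁻⁷)(638)(21.1) = 1.692×10^-2 T.
u = B²/(2μ₀) = (1.692×10^-2)²/(2×4π×10⁻⁷) = 113.9 J/m³.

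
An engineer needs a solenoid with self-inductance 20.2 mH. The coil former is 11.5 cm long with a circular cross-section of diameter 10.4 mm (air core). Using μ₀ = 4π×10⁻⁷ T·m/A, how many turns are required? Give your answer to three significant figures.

N ≈ 4660 turns

A = π(d/2)² = π(5.200×10^-3 m)² = 8.4949×10^-5 m².
From L = μ₀N²A/ℓ, N = √(Lℓ / (μ₀A)).
N = √[(2.020×10^-2)(0.115) / ((4π×10⁻⁷)×8.4949×10^-5)] = √(2.176×10^7) ≈ 4664.9.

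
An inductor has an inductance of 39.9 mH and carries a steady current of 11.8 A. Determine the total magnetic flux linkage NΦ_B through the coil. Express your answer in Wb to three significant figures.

From L = NΦ_B/I, the flux linkage is NΦ_B = LI.
NΦ_B = (3.990×10^-2 H)(11.8 A) = 0.4708 Wb.

NΦ_B ≈ 0.471 Wb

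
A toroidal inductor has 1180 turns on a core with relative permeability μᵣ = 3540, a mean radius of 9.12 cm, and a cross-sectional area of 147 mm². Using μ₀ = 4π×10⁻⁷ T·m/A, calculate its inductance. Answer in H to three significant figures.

L ≈ 1.59 H

For a thin toroid, L = μ₀μᵣN²A/(2πR).
L = (4π×10⁻⁷)(3540)(1180)²(1.470×10^-4) / (2π×9.120×10^-2 m) = 1.589 H.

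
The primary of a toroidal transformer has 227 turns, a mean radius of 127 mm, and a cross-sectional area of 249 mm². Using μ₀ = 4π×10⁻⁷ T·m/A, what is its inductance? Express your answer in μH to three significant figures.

L ≈ 20.2 μH

For a thin toroid, L = μ₀N²A/(2πR).
L = (4π×10⁻⁷)(227)²(2.490×10^-4) / (2π×0.127 m) = 2.021×10^-5 H.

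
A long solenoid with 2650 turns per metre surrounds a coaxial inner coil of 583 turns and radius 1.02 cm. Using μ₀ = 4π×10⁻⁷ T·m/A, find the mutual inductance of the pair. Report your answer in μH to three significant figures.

M ≈ 635 μH

The outer solenoid produces a uniform field B₁ = μ₀n₁I₁ across the inner coil,
so the flux linkage is N₂Φ = N₂B₁A₂ = μ₀n₁N₂A₂·I₁, giving M = μ₀n₁N₂A₂.
A₂ = πr² = π(1.020×10^-2 m)² = 3.269×10^-4 m².
M = (4π×10⁻⁷)(2650)(583)(3.269×10^-4) = 6.346×10^-4 H.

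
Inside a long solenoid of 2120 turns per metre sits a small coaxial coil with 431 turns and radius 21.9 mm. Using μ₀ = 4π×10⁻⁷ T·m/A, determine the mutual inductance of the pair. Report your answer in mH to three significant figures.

M ≈ 1.73 mH

The outer solenoid produces a uniform field B₁ = μ₀n₁I₁ across the inner coil,
so the flux linkage is N₂Φ = N₂B₁A₂ = μ₀n₁N₂A₂·I₁, giving M = μ₀n₁N₂A₂.
A₂ = πr² = π(2.190×10^-2 m)² = 1.507×10^-3 m².
M = (4π×10⁻⁷)(2120)(431)(1.507×10^-3) = 1.730×10^-3 H.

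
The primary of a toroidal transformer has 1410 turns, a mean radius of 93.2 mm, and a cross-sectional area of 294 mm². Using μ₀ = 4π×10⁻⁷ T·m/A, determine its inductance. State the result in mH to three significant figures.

L ≈ 1.25 mH

For a thin toroid, L = μ₀N²A/(2πR).
L = (4π×10⁻⁷)(1410)²(2.940×10^-4) / (2π×9.320×10^-2 m) = 1.254×10^-3 H.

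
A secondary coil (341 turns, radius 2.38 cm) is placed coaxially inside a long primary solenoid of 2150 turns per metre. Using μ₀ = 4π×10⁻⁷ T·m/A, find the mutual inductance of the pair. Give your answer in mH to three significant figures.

The outer solenoid produces a uniform field B₁ = μ₀n₁I₁ across the inner coil,
so the flux linkage is N₂Φ = N₂B₁A₂ = μ₀n₁N₂A₂·I₁, giving M = μ₀n₁N₂A₂.
A₂ = πr² = π(2.380×10^-2 m)² = 1.780×10^-3 m².
M = (4π×10⁻⁷)(2150)(341)(1.780×10^-3) = 1.639×10^-3 H.

M ≈ 1.64 mH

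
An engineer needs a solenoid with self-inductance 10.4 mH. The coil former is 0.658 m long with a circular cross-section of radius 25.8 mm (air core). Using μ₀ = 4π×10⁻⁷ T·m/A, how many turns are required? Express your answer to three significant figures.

N ≈ 1610 turns

A = πr² = π(2.580×10^-2 m)² = 2.091×10^-3 m².
From L = μ₀N²A/ℓ, N = √(Lℓ / (μ₀A)).
N = √[(1.040×10^-2)(0.658) / ((4π×10⁻⁷)×2.091×10^-3)] = √(2.604×10^6) ≈ 1613.7.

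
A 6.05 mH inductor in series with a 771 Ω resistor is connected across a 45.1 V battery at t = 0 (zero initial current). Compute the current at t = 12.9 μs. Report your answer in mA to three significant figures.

τ = L/R = 6.050×10^-3/771 = 7.847×10^-6 s; final current I_∞ = ε/R = 45.1/771 = 5.850×10^-2 A.
I(t) = I_∞(1 − e^(−t/τ)) with t/τ = 1.644.
I = (5.850×10^-2)(1 − e^(−1.644)) = 4.719×10^-2 A.

I ≈ 47.2 mA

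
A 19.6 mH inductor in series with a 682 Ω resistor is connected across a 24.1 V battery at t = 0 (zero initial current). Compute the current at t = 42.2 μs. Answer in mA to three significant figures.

I ≈ 27.2 mA

τ = L/R = 1.960×10^-2/682 = 2.874×10^-5 s; final current I_∞ = ε/R = 24.1/682 = 3.534×10^-2 A.
I(t) = I_∞(1 − e^(−t/τ)) with t/τ = 1.468.
I = (3.534×10^-2)(1 − e^(−1.468)) = 2.720×10^-2 A.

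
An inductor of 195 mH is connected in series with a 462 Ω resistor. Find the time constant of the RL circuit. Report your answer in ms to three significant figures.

τ ≈ 0.422 ms

τ = L/R = (0.195 H)/(462 Ω) = 4.221×10^-4 s.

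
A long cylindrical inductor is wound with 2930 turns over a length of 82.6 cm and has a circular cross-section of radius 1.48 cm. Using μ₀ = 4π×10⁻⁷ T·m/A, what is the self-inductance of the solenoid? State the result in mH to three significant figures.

L ≈ 8.99 mH

A = πr² = π(1.480×10^-2 m)² = 6.881×10^-4 m².
For a long solenoid, L = μ₀N²A/ℓ.
L = (4π×10⁻⁷)(2930)²(6.881×10^-4)/(0.826 m) = 8.987×10^-3 H.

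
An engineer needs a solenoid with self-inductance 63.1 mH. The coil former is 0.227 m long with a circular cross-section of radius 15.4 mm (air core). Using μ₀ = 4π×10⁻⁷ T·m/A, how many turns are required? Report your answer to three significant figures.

N ≈ 3910 turns

A = πr² = π(1.540×10^-2 m)² = 7.451×10^-4 m².
From L = μ₀N²A/ℓ, N = √(Lℓ / (μ₀A)).
N = √[(6.310×10^-2)(0.227) / ((4π×10⁻⁷)×7.451×10^-4)] = √(1.530×10^7) ≈ 3911.4.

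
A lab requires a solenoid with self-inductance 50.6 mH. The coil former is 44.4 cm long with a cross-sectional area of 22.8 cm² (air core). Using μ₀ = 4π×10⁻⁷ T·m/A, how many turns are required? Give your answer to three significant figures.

N ≈ 2800 turns

A = 22.8 cm² = 2.280×10^-3 m².
From L = μ₀N²A/ℓ, N = √(Lℓ / (μ₀A)).
N = √[(5.060×10^-2)(0.444) / ((4π×10⁻⁷)×2.280×10^-3)] = √(7.841×10^6) ≈ 2800.2.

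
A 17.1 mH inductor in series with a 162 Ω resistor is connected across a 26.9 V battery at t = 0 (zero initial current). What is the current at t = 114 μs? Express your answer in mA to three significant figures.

I ≈ 110 mA

τ = L/R = 1.710×10^-2/162 = 1.056×10^-4 s; final current I_∞ = ε/R = 26.9/162 = 0.166 A.
I(t) = I_∞(1 − e^(−t/τ)) with t/τ = 1.080.
I = (0.166)(1 − e^(−1.080)) = 0.1097 A.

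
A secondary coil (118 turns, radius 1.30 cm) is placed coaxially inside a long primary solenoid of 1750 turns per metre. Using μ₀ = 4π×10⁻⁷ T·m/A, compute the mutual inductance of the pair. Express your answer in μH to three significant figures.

The outer solenoid produces a uniform field B₁ = μ₀n₁I₁ across the inner coil,
so the flux linkage is N₂Φ = N₂B₁A₂ = μ₀n₁N₂A₂·I₁, giving M = μ₀n₁N₂A₂.
A₂ = πr² = π(1.300×10^-2 m)² = 5.309×10^-4 m².
M = (4π×10⁻⁷)(1750)(118)(5.309×10^-4) = 1.378×10^-4 H.

M ≈ 138 μH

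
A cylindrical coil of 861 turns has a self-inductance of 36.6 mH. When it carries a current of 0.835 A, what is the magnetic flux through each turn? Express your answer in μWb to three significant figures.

From L = NΦ_B/I, the flux per turn is Φ_B = LI/N.
Φ_B = (3.660×10^-2 H)(0.835 A)/861 = 3.549×10^-5 Wb.

Φ_B ≈ 35.5 μWb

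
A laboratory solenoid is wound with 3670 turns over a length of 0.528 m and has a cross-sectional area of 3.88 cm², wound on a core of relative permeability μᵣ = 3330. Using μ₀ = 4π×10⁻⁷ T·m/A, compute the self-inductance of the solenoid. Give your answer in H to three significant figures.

L ≈ 41.4 H

A = 3.88 cm² = 3.880×10^-4 m².
For a long solenoid, L = μ₀μᵣN²A/ℓ.
L = (4π×10⁻⁷)(3330)(3670)²(3.880×10^-4)/(0.528 m) = 41.42 H.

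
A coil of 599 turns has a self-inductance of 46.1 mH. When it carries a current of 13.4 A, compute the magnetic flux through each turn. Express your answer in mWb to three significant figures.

Φ_B ≈ 1.03 mWb

From L = NΦ_B/I, the flux per turn is Φ_B = LI/N.
Φ_B = (4.610×10^-2 H)(13.4 A)/599 = 1.031×10^-3 Wb.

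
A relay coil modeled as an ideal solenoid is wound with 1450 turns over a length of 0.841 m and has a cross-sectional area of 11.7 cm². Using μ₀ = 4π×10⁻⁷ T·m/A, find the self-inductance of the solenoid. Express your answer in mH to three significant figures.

A = 11.7 cm² = 1.170×10^-3 m².
For a long solenoid, L = μ₀N²A/ℓ.
L = (4π×10⁻⁷)(1450)²(1.170×10^-3)/(0.841 m) = 3.676×10^-3 H.

L ≈ 3.68 mH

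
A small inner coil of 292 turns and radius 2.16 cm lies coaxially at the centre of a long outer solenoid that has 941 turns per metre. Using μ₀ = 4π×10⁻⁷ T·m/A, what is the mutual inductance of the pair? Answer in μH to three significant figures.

The outer solenoid produces a uniform field B₁ = μ₀n₁I₁ across the inner coil,
so the flux linkage is N₂Φ = N₂B₁A₂ = μ₀n₁N₂A₂·I₁, giving M = μ₀n₁N₂A₂.
A₂ = πr² = π(2.160×10^-2 m)² = 1.466×10^-3 m².
M = (4π×10⁻⁷)(941)(292)(1.466×10^-3) = 5.061×10^-4 H.

M ≈ 506 μH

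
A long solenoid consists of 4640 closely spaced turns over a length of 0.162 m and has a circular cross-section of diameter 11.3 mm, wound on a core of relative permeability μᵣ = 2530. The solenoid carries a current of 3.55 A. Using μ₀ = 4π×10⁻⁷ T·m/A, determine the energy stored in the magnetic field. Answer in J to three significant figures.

A = π(d/2)² = π(5.650×10^-3 m)² = 1.003×10^-4 m².
L = μ₀μᵣN²A/ℓ = (4π×10⁻⁷)(2530)(4640)²(1.003×10^-4)/(0.162) = 42.37 H.
U = ½LI² = ½(42.37)(3.55)² = 267 J.

U ≈ 267 J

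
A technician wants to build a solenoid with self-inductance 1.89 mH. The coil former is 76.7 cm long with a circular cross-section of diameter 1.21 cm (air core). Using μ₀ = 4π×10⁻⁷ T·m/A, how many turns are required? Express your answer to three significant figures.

N ≈ 3170 turns

A = π(d/2)² = π(6.050×10^-3 m)² = 1.150×10^-4 m².
From L = μ₀N²A/ℓ, N = √(Lℓ / (μ₀A)).
N = √[(1.890×10^-3)(0.767) / ((4π×10⁻⁷)×1.150×10^-4)] = √(1.003×10^7) ≈ 3167.3.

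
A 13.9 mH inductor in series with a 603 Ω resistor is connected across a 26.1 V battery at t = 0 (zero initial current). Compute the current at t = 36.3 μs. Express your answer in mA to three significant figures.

τ = L/R = 1.390×10^-2/603 = 2.305×10^-5 s; final current I_∞ = ε/R = 26.1/603 = 4.328×10^-2 A.
I(t) = I_∞(1 − e^(−t/τ)) with t/τ = 1.575.
I = (4.328×10^-2)(1 − e^(−1.575)) = 3.432×10^-2 A.

I ≈ 34.3 mA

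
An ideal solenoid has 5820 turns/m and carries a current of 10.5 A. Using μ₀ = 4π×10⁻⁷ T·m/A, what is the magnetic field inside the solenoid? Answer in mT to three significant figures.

B ≈ 76.8 mT

Inside a long solenoid, B = μ₀nI.
B = (4π×10⁻⁷)(5.820×10^3 m⁻¹)(10.5 A) = 7.679×10^-2 T.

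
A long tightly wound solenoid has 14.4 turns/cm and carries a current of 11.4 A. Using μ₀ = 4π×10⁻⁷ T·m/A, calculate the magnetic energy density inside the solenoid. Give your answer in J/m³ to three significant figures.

B = μ₀nI = (4π×10⁻⁷)(1.440×10^3)(11.4) = 2.063×10^-2 T.
u = B²/(2μ₀) = (2.063×10^-2)²/(2×4π×10⁻⁷) = 169.3 J/m³.

u ≈ 169 J/m³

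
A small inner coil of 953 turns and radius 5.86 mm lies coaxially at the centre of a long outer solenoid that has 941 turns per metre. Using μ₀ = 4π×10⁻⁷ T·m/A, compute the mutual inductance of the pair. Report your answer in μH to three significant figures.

The outer solenoid produces a uniform field B₁ = μ₀n₁I₁ across the inner coil,
so the flux linkage is N₂Φ = N₂B₁A₂ = μ₀n₁N₂A₂·I₁, giving M = μ₀n₁N₂A₂.
A₂ = πr² = π(5.860×10^-3 m)² = 1.079×10^-4 m².
M = (4π×10⁻⁷)(941)(953)(1.079×10^-4) = 1.216×10^-4 H.

M ≈ 122 μH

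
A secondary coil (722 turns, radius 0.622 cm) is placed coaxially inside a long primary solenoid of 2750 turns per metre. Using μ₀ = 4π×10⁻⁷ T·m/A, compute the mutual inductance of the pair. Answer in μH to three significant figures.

The outer solenoid produces a uniform field B₁ = μ₀n₁I₁ across the inner coil,
so the flux linkage is N₂Φ = N₂B₁A₂ = μ₀n₁N₂A₂·I₁, giving M = μ₀n₁N₂A₂.
A₂ = πr² = π(6.220×10^-3 m)² = 1.215×10^-4 m².
M = (4π×10⁻⁷)(2750)(722)(1.215×10^-4) = 3.033×10^-4 H.

M ≈ 303 μH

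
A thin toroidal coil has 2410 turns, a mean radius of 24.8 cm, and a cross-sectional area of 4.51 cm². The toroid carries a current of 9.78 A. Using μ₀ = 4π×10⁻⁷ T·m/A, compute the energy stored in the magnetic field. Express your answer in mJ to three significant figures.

L = μ₀N²A/(2πR) = (4π×10⁻⁷)(2410)²(4.510×10^-4)/(2π×0.248) = 2.112×10^-3 H.
U = ½LI² = ½(2.112×10^-3)(9.78)² = 0.101 J.

U ≈ 101 mJ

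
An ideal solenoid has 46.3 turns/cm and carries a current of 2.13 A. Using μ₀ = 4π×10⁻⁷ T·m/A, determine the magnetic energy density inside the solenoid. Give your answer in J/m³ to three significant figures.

B = μ₀nI = (4π×10⁻⁷)(4.630×10^3)(2.13) = 1.239×10^-2 T.
u = B²/(2μ₀) = (1.239×10^-2)²/(2×4π×10⁻⁷) = 61.11 J/m³.

u ≈ 61.1 J/m³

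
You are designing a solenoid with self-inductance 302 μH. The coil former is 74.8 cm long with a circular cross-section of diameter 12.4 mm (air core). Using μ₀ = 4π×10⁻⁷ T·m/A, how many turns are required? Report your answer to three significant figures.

A = π(d/2)² = π(6.200×10^-3 m)² = 1.208×10^-4 m².
From L = μ₀N²A/ℓ, N = √(Lℓ / (μ₀A)).
N = √[(3.020×10^-4)(0.748) / ((4π×10⁻⁷)×1.208×10^-4)] = √(1.489×10^6) ≈ 1220.1.

N ≈ 1220 turns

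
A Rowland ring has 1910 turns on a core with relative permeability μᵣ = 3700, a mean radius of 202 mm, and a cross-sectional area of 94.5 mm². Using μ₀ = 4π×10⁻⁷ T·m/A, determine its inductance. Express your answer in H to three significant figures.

L ≈ 1.26 H

For a thin toroid, L = μ₀μᵣN²A/(2πR).
L = (4π×10⁻⁷)(3700)(1910)²(9.450×10^-5) / (2π×0.202 m) = 1.263 H.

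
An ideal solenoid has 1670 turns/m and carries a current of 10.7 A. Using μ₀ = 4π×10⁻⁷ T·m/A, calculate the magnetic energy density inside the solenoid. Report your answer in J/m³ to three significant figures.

u ≈ 201 J/m³

B = μ₀nI = (4π×10⁻⁷)(1.670×10^3)(10.7) = 2.245×10^-2 T.
u = B²/(2μ₀) = (2.245×10^-2)²/(2×4π×10⁻⁷) = 200.6 J/m³.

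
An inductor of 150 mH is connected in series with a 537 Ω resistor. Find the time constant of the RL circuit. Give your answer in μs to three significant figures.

τ ≈ 279 μs

τ = L/R = (0.15 H)/(537 Ω) = 2.793×10^-4 s.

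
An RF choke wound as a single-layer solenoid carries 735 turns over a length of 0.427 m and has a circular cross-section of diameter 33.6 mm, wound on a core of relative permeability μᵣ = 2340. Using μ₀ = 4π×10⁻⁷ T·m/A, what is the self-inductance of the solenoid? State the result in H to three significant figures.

A = π(d/2)² = π(1.680×10^-2 m)² = 8.867×10^-4 m².
For a long solenoid, L = μ₀μᵣN²A/ℓ.
L = (4π×10⁻⁷)(2340)(735)²(8.867×10^-4)/(0.427 m) = 3.299 H.

L ≈ 3.30 H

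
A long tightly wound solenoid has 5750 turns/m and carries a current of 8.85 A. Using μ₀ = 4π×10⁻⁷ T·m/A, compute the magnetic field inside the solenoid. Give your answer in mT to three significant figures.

Inside a long solenoid, B = μ₀nI.
B = (4π×10⁻⁷)(5.750×10^3 m⁻¹)(8.85 A) = 6.3947×10^-2 T.

B ≈ 63.9 mT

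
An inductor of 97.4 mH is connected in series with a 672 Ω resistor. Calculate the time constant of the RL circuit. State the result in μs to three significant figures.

τ = L/R = (9.740×10^-2 H)/(672 Ω) = 1.449×10^-4 s.

τ ≈ 145 μs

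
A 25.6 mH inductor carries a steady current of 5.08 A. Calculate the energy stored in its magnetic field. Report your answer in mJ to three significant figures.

Stored magnetic energy: U = ½LI².
U = ½(2.560×10^-2 H)(5.08 A)² = 0.3303 J.

U ≈ 330 mJ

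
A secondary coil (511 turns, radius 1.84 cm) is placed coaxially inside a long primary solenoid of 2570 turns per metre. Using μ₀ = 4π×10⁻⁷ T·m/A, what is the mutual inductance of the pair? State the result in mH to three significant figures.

M ≈ 1.76 mH

The outer solenoid produces a uniform field B₁ = μ₀n₁I₁ across the inner coil,
so the flux linkage is N₂Φ = N₂B₁A₂ = μ₀n₁N₂A₂·I₁, giving M = μ₀n₁N₂A₂.
A₂ = πr² = π(1.840×10^-2 m)² = 1.064×10^-3 m².
M = (4π×10⁻⁷)(2570)(511)(1.064×10^-3) = 1.755×10^-3 H.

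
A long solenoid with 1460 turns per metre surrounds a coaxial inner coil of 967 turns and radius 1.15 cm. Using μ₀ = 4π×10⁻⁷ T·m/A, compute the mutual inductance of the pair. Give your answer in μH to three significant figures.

The outer solenoid produces a uniform field B₁ = μ₀n₁I₁ across the inner coil,
so the flux linkage is N₂Φ = N₂B₁A₂ = μ₀n₁N₂A₂·I₁, giving M = μ₀n₁N₂A₂.
A₂ = πr² = π(1.150×10^-2 m)² = 4.1548×10^-4 m².
M = (4π×10⁻⁷)(1460)(967)(4.1548×10^-4) = 7.371×10^-4 H.

M ≈ 737 μH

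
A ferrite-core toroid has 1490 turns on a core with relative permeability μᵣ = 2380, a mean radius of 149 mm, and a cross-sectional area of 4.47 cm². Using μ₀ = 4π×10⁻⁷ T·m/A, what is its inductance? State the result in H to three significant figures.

For a thin toroid, L = μ₀μᵣN²A/(2πR).
L = (4π×10⁻⁷)(2380)(1490)²(4.470×10^-4) / (2π×0.149 m) = 3.17 H.

L ≈ 3.17 H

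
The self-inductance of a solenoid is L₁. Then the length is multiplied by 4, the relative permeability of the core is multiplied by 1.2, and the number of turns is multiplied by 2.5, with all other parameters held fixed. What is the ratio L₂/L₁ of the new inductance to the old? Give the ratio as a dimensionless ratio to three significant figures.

For a solenoid, L ∝ μᵣN²A/ℓ.
L₂/L₁ = (4)^-1 × (1.2) × (2.5)^2 = 1.88.

L₂/L₁ = 1.88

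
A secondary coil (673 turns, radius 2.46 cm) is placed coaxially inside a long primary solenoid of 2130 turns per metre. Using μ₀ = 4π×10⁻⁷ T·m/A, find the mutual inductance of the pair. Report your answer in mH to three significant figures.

M ≈ 3.42 mH

The outer solenoid produces a uniform field B₁ = μ₀n₁I₁ across the inner coil,
so the flux linkage is N₂Φ = N₂B₁A₂ = μ₀n₁N₂A₂·I₁, giving M = μ₀n₁N₂A₂.
A₂ = πr² = π(2.460×10^-2 m)² = 1.901×10^-3 m².
M = (4π×10⁻⁷)(2130)(673)(1.901×10^-3) = 3.4247×10^-3 H.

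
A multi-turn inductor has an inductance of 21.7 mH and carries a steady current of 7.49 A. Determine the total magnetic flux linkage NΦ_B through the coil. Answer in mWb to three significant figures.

From L = NΦ_B/I, the flux linkage is NΦ_B = LI.
NΦ_B = (2.170×10^-2 H)(7.49 A) = 0.1625 Wb.

NΦ_B ≈ 163 mWb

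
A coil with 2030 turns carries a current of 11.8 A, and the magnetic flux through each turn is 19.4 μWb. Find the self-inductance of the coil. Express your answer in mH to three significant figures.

L ≈ 3.34 mH

Self-inductance is defined by L = NΦ_B/I (flux linkage over current).
L = (2030)(1.940×10^-5 Wb)/(11.8 A) = 3.337×10^-3 H.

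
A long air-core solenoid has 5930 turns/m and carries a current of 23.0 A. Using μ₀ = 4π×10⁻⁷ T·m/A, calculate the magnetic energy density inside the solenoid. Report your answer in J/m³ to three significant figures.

u ≈ 11700 J/m³

B = μ₀nI = (4π×10⁻⁷)(5.930×10^3)(23.0) = 0.1714 T.
u = B²/(2μ₀) = (0.1714)²/(2×4π×10⁻⁷) = 1.169×10^4 J/m³.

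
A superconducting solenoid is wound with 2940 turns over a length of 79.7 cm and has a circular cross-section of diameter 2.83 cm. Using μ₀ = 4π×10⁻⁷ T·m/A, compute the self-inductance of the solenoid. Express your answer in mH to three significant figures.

A = π(d/2)² = π(1.415×10^-2 m)² = 6.290×10^-4 m².
For a long solenoid, L = μ₀N²A/ℓ.
L = (4π×10⁻⁷)(2940)²(6.290×10^-4)/(0.797 m) = 8.573×10^-3 H.

L ≈ 8.57 mH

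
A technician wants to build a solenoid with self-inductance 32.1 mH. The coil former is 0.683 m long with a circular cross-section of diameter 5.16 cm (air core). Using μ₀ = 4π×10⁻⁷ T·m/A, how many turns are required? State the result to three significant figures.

A = π(d/2)² = π(2.580×10^-2 m)² = 2.091×10^-3 m².
From L = μ₀N²A/ℓ, N = √(Lℓ / (μ₀A)).
N = √[(3.210×10^-2)(0.683) / ((4π×10⁻⁷)×2.091×10^-3)] = √(8.343×10^6) ≈ 2888.4.

N ≈ 2890 turns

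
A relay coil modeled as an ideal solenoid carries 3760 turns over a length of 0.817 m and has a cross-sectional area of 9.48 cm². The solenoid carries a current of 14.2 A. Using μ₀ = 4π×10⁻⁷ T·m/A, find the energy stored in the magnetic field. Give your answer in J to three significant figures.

U ≈ 2.08 J

A = 9.48 cm² = 9.480×10^-4 m².
L = μ₀N²A/ℓ = (4π×10⁻⁷)(3760)²(9.480×10^-4)/(0.817) = 2.061×10^-2 H.
U = ½LI² = ½(2.061×10^-2)(14.2)² = 2.078 J.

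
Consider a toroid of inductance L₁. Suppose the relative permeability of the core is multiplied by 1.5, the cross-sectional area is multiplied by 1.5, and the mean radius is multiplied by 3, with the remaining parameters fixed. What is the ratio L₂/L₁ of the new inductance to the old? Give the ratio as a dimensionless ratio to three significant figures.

L₂/L₁ = 0.750

For a toroid, L ∝ μᵣN²A/R.
L₂/L₁ = (1.5) × (1.5) × (3)^-1 = 0.750.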